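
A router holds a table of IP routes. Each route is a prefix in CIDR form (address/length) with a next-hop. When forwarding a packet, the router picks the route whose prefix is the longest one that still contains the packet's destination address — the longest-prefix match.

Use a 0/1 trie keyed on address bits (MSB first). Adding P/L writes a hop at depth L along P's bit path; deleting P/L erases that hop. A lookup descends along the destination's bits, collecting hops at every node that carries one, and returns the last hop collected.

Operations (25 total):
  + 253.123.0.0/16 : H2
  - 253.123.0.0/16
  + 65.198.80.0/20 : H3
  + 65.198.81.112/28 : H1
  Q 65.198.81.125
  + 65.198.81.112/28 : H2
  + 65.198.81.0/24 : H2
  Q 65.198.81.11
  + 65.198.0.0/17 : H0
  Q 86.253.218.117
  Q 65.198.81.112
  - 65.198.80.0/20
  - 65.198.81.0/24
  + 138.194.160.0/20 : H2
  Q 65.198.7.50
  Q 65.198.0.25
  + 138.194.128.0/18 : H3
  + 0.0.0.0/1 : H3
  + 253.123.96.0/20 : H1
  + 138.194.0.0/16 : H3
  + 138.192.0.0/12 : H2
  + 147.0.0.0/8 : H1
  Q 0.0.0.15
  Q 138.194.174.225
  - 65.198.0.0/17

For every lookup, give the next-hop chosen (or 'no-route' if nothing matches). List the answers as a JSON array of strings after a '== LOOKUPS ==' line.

Process each operation:
  + 253.123.0.0/16 (H2) depth=16
  - 253.123.0.0/16 clear@16
  + 65.198.80.0/20 (H3) depth=20
  + 65.198.81.112/28 (H1) depth=28
  lookup 65.198.81.125: bits 0100000111000110010100010111 walk d0:-→d1:-→d2:-→d3:-→d4:-→d5:-→d6:-→d7:-→d8:-→d9:-→d10:-→d11:-→d12:-→d13:-→d14:-→d15:-→d16:-→d17:-→d18:-→d19:-→d20:H3→d21:-→d22:-→d23:-→d24:-→d25:-→d26:-→d27:-→d28:H1 -> H1
  + 65.198.81.112/28 (H2) depth=28
  + 65.198.81.0/24 (H2) depth=24
  lookup 65.198.81.11: bits 0100000111000110010100010 walk d0:-→d1:-→d2:-→d3:-→d4:-→d5:-→d6:-→d7:-→d8:-→d9:-→d10:-→d11:-→d12:-→d13:-→d14:-→d15:-→d16:-→d17:-→d18:-→d19:-→d20:H3→d21:-→d22:-→d23:-→d24:H2→d25:- -> H2
  + 65.198.0.0/17 (H0) depth=17
  lookup 86.253.218.117: bits 010 walk d0:-→d1:-→d2:-→d3:- -> no-route
  lookup 65.198.81.112: bits 0100000111000110010100010111 walk d0:-→d1:-→d2:-→d3:-→d4:-→d5:-→d6:-→d7:-→d8:-→d9:-→d10:-→d11:-→d12:-→d13:-→d14:-→d15:-→d16:-→d17:H0→d18:-→d19:-→d20:H3→d21:-→d22:-→d23:-→d24:H2→d25:-→d26:-→d27:-→d28:H2 -> H2
  - 65.198.80.0/20 clear@20
  - 65.198.81.0/24 clear@24
  + 138.194.160.0/20 (H2) depth=20
  lookup 65.198.7.50: bits 01000001110001100 walk d0:-→d1:-→d2:-→d3:-→d4:-→d5:-→d6:-→d7:-→d8:-→d9:-→d10:-→d11:-→d12:-→d13:-→d14:-→d15:-→d16:-→d17:H0 -> H0
  lookup 65.198.0.25: bits 01000001110001100 walk d0:-→d1:-→d2:-→d3:-→d4:-→d5:-→d6:-→d7:-→d8:-→d9:-→d10:-→d11:-→d12:-→d13:-→d14:-→d15:-→d16:-→d17:H0 -> H0
  + 138.194.128.0/18 (H3) depth=18
  + 0.0.0.0/1 (H3) depth=1
  + 253.123.96.0/20 (H1) depth=20
  + 138.194.0.0/16 (H3) depth=16
  + 138.192.0.0/12 (H2) depth=12
  + 147.0.0.0/8 (H1) depth=8
  lookup 0.0.0.15: bits 0 walk d0:-→d1:H3 -> H3
  lookup 138.194.174.225: bits 10001010110000101010 walk d0:-→d1:-→d2:-→d3:-→d4:-→d5:-→d6:-→d7:-→d8:-→d9:-→d10:-→d11:-→d12:H2→d13:-→d14:-→d15:-→d16:H3→d17:-→d18:H3→d19:-→d20:H2 -> H2
  - 65.198.0.0/17 clear@17

== LOOKUPS ==
["H1","H2","no-route","H2","H0","H0","H3","H2"]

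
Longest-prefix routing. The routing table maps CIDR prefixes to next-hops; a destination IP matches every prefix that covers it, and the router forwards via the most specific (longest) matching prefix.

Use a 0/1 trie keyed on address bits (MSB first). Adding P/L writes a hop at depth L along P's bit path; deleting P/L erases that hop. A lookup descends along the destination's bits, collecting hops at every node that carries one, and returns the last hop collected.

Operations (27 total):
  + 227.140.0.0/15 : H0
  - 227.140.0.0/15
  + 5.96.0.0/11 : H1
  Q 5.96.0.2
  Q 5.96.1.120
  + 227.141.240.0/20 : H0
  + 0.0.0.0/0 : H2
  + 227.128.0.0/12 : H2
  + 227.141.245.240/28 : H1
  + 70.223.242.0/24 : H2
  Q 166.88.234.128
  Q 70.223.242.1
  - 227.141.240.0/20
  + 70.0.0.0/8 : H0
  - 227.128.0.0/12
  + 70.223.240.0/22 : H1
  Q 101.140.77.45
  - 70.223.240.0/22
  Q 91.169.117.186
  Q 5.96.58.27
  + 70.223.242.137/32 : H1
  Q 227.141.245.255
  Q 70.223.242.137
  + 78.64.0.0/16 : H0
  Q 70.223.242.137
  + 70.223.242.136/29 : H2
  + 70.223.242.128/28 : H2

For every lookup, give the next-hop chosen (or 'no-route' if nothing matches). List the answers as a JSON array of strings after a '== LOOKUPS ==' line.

Apply in order:
  + 227.140.0.0/15 (H0) depth=15
  del 227.140.0.0/15 (clear depth 15)
  + 5.96.0.0/11 (H1) depth=11
  Q 5.96.0.2: descend 00000101011 ; hops seen [H1] ; pick H1
  Q 5.96.1.120: descend 00000101011 ; hops seen [H1] ; pick H1
  + 227.141.240.0/20 (H0) depth=20
  + 0.0.0.0/0 (H2) depth=0
  + 227.128.0.0/12 (H2) depth=12
  + 227.141.245.240/28 (H1) depth=28
  + 70.223.242.0/24 (H2) depth=24
  Q 166.88.234.128: descend 1 ; hops seen [H2] ; pick H2
  Q 70.223.242.1: descend 010001101101111111110010 ; hops seen [H2,H2] ; pick H2
  del 227.141.240.0/20 (clear depth 20)
  + 70.0.0.0/8 (H0) depth=8
  del 227.128.0.0/12 (clear depth 12)
  + 70.223.240.0/22 (H1) depth=22
  Q 101.140.77.45: descend 01 ; hops seen [H2] ; pick H2
  del 70.223.240.0/22 (clear depth 22)
  Q 91.169.117.186: descend 010 ; hops seen [H2] ; pick H2
  Q 5.96.58.27: descend 00000101011 ; hops seen [H2,H1] ; pick H1
  + 70.223.242.137/32 (H1) depth=32
  Q 227.141.245.255: descend 1110001110001101111101011111 ; hops seen [H2,H1] ; pick H1
  Q 70.223.242.137: descend 01000110110111111111001010001001 ; hops seen [H2,H0,H2,H1] ; pick H1
  + 78.64.0.0/16 (H0) depth=16
  Q 70.223.242.137: descend 01000110110111111111001010001001 ; hops seen [H2,H0,H2,H1] ; pick H1
  + 70.223.242.136/29 (H2) depth=29
  + 70.223.242.128/28 (H2) depth=28

== LOOKUPS ==
["H1","H1","H2","H2","H2","H2","H1","H1","H1","H1"]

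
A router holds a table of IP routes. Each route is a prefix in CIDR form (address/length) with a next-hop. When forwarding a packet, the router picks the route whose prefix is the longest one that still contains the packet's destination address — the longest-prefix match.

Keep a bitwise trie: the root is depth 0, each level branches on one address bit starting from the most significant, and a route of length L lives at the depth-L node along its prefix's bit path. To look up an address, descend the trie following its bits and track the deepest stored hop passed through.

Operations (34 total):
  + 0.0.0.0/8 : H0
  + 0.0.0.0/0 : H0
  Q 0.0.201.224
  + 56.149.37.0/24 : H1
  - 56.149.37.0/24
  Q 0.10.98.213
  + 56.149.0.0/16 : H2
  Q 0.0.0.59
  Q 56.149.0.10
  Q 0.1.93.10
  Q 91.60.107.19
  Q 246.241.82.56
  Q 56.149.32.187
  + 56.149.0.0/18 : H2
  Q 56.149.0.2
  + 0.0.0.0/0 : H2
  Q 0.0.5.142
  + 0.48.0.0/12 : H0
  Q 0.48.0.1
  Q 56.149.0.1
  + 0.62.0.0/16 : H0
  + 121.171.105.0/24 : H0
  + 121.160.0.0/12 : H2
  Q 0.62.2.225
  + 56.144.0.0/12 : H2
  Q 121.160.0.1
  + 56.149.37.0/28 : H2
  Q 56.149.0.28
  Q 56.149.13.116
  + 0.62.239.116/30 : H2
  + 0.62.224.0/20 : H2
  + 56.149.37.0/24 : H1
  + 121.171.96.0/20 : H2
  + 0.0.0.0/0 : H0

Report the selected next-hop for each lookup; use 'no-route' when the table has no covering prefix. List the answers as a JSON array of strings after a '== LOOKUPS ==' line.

Trace:
  + 0.0.0.0/8 (H0) depth=8
  + 0.0.0.0/0 (H0) depth=0
  ? 0.0.201.224  path d0:H0→d1:-→d2:-→d3:-→d4:-→d5:-→d6:-→d7:-→d8:H0  best=H0
  + 56.149.37.0/24 (H1) depth=24
  - 56.149.37.0/24 clear@24
  ? 0.10.98.213  path d0:H0→d1:-→d2:-→d3:-→d4:-→d5:-→d6:-→d7:-→d8:H0  best=H0
  + 56.149.0.0/16 (H2) depth=16
  ? 0.0.0.59  path d0:H0→d1:-→d2:-→d3:-→d4:-→d5:-→d6:-→d7:-→d8:H0  best=H0
  ? 56.149.0.10  path d0:H0→d1:-→d2:-→d3:-→d4:-→d5:-→d6:-→d7:-→d8:-→d9:-→d10:-→d11:-→d12:-→d13:-→d14:-→d15:-→d16:H2→d17:-→d18:-  best=H2
  ? 0.1.93.10  path d0:H0→d1:-→d2:-→d3:-→d4:-→d5:-→d6:-→d7:-→d8:H0  best=H0
  ? 91.60.107.19  path d0:H0→d1:-  best=H0
  ? 246.241.82.56  path d0:H0  best=H0
  ? 56.149.32.187  path d0:H0→d1:-→d2:-→d3:-→d4:-→d5:-→d6:-→d7:-→d8:-→d9:-→d10:-→d11:-→d12:-→d13:-→d14:-→d15:-→d16:H2→d17:-→d18:-→d19:-→d20:-→d21:-  best=H2
  + 56.149.0.0/18 (H2) depth=18
  ? 56.149.0.2  path d0:H0→d1:-→d2:-→d3:-→d4:-→d5:-→d6:-→d7:-→d8:-→d9:-→d10:-→d11:-→d12:-→d13:-→d14:-→d15:-→d16:H2→d17:-→d18:H2  best=H2
  + 0.0.0.0/0 (H2) depth=0
  ? 0.0.5.142  path d0:H2→d1:-→d2:-→d3:-→d4:-→d5:-→d6:-→d7:-→d8:H0  best=H0
  + 0.48.0.0/12 (H0) depth=12
  ? 0.48.0.1  path d0:H2→d1:-→d2:-→d3:-→d4:-→d5:-→d6:-→d7:-→d8:H0→d9:-→d10:-→d11:-→d12:H0  best=H0
  ? 56.149.0.1  path d0:H2→d1:-→d2:-→d3:-→d4:-→d5:-→d6:-→d7:-→d8:-→d9:-→d10:-→d11:-→d12:-→d13:-→d14:-→d15:-→d16:H2→d17:-→d18:H2  best=H2
  + 0.62.0.0/16 (H0) depth=16
  + 121.171.105.0/24 (H0) depth=24
  + 121.160.0.0/12 (H2) depth=12
  ? 0.62.2.225  path d0:H2→d1:-→d2:-→d3:-→d4:-→d5:-→d6:-→d7:-→d8:H0→d9:-→d10:-→d11:-→d12:H0→d13:-→d14:-→d15:-→d16:H0  best=H0
  + 56.144.0.0/12 (H2) depth=12
  ? 121.160.0.1  path d0:H2→d1:-→d2:-→d3:-→d4:-→d5:-→d6:-→d7:-→d8:-→d9:-→d10:-→d11:-→d12:H2  best=H2
  + 56.149.37.0/28 (H2) depth=28
  ? 56.149.0.28  path d0:H2→d1:-→d2:-→d3:-→d4:-→d5:-→d6:-→d7:-→d8:-→d9:-→d10:-→d11:-→d12:H2→d13:-→d14:-→d15:-→d16:H2→d17:-→d18:H2  best=H2
  ? 56.149.13.116  path d0:H2→d1:-→d2:-→d3:-→d4:-→d5:-→d6:-→d7:-→d8:-→d9:-→d10:-→d11:-→d12:H2→d13:-→d14:-→d15:-→d16:H2→d17:-→d18:H2  best=H2
  + 0.62.239.116/30 (H2) depth=30
  + 0.62.224.0/20 (H2) depth=20
  + 56.149.37.0/24 (H1) depth=24
  + 121.171.96.0/20 (H2) depth=20
  + 0.0.0.0/0 (H0) depth=0

== LOOKUPS ==
["H0","H0","H0","H2","H0","H0","H0","H2","H2","H0","H0","H2","H0","H2","H2","H2"]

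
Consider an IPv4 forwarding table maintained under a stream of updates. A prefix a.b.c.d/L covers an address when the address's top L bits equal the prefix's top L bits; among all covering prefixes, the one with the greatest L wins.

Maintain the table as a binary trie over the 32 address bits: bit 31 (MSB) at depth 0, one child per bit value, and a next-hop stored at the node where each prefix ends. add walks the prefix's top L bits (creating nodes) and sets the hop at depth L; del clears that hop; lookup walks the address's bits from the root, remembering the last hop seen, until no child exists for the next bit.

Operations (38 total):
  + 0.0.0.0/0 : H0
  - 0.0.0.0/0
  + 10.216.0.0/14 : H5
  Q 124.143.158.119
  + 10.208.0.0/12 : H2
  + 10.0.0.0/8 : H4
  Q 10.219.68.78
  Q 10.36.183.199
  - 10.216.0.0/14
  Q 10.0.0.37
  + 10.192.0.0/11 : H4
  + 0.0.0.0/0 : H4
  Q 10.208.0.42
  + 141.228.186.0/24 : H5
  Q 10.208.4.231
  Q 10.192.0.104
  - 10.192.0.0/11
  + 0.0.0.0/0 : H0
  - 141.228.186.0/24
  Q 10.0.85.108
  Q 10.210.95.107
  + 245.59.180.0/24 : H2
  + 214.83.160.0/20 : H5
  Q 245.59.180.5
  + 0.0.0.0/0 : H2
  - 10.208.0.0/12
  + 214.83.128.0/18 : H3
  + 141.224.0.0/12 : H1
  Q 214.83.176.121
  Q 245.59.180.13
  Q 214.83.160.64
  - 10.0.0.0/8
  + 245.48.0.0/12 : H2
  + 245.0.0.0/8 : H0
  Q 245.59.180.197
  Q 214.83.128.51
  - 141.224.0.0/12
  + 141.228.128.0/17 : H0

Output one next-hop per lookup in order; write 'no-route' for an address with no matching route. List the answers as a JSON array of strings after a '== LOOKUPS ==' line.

Trace:
  + 0.0.0.0/0 (H0) depth=0
  del 0.0.0.0/0 (clear depth 0)
  + 10.216.0.0/14 (H5) depth=14
  Q 124.143.158.119: descend 0 ; hops seen [∅] ; pick no-route
  + 10.208.0.0/12 (H2) depth=12
  + 10.0.0.0/8 (H4) depth=8
  Q 10.219.68.78: descend 00001010110110 ; hops seen [H4,H2,H5] ; pick H5
  Q 10.36.183.199: descend 00001010 ; hops seen [H4] ; pick H4
  del 10.216.0.0/14 (clear depth 14)
  Q 10.0.0.37: descend 00001010 ; hops seen [H4] ; pick H4
  + 10.192.0.0/11 (H4) depth=11
  + 0.0.0.0/0 (H4) depth=0
  Q 10.208.0.42: descend 000010101101 ; hops seen [H4,H4,H4,H2] ; pick H2
  + 141.228.186.0/24 (H5) depth=24
  Q 10.208.4.231: descend 000010101101 ; hops seen [H4,H4,H4,H2] ; pick H2
  Q 10.192.0.104: descend 00001010110 ; hops seen [H4,H4,H4] ; pick H4
  del 10.192.0.0/11 (clear depth 11)
  + 0.0.0.0/0 (H0) depth=0
  del 141.228.186.0/24 (clear depth 24)
  Q 10.0.85.108: descend 00001010 ; hops seen [H0,H4] ; pick H4
  Q 10.210.95.107: descend 000010101101 ; hops seen [H0,H4,H2] ; pick H2
  + 245.59.180.0/24 (H2) depth=24
  + 214.83.160.0/20 (H5) depth=20
  Q 245.59.180.5: descend 111101010011101110110100 ; hops seen [H0,H2] ; pick H2
  + 0.0.0.0/0 (H2) depth=0
  del 10.208.0.0/12 (clear depth 12)
  + 214.83.128.0/18 (H3) depth=18
  + 141.224.0.0/12 (H1) depth=12
  Q 214.83.176.121: descend 1101011001010011101 ; hops seen [H2,H3] ; pick H3
  Q 245.59.180.13: descend 111101010011101110110100 ; hops seen [H2,H2] ; pick H2
  Q 214.83.160.64: descend 11010110010100111010 ; hops seen [H2,H3,H5] ; pick H5
  del 10.0.0.0/8 (clear depth 8)
  + 245.48.0.0/12 (H2) depth=12
  + 245.0.0.0/8 (H0) depth=8
  Q 245.59.180.197: descend 111101010011101110110100 ; hops seen [H2,H0,H2,H2] ; pick H2
  Q 214.83.128.51: descend 110101100101001110 ; hops seen [H2,H3] ; pick H3
  del 141.224.0.0/12 (clear depth 12)
  + 141.228.128.0/17 (H0) depth=17

== LOOKUPS ==
["no-route","H5","H4","H4","H2","H2","H4","H4","H2","H2","H3","H2","H5","H2","H3"]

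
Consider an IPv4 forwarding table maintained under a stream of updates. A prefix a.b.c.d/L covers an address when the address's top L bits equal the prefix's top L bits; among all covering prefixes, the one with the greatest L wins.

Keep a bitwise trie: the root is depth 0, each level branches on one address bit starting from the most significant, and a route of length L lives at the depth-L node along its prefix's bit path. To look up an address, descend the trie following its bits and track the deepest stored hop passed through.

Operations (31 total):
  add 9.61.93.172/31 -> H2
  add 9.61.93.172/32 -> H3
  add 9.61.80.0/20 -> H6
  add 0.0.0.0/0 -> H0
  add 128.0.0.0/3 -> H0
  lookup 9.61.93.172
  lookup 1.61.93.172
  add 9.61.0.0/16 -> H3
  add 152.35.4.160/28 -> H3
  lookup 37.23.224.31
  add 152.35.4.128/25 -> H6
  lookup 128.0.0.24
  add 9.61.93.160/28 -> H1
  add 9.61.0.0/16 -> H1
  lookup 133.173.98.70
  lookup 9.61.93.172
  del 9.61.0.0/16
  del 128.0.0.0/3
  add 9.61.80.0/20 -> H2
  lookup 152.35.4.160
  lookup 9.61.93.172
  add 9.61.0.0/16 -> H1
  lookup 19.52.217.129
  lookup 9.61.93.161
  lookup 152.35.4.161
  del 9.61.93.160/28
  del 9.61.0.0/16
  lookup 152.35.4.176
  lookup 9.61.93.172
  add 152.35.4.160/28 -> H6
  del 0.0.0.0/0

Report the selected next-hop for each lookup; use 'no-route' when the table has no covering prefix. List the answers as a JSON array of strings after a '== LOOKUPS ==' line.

Trace:
  + 9.61.93.172/31 (H2) depth=31
  + 9.61.93.172/32 (H3) depth=32
  + 9.61.80.0/20 (H6) depth=20
  + 0.0.0.0/0 (H0) depth=0
  + 128.0.0.0/3 (H0) depth=3
  Q 9.61.93.172: descend 00001001001111010101110110101100 ; hops seen [H0,H6,H2,H3] ; pick H3
  Q 1.61.93.172: descend 0000 ; hops seen [H0] ; pick H0
  + 9.61.0.0/16 (H3) depth=16
  + 152.35.4.160/28 (H3) depth=28
  Q 37.23.224.31: descend 00 ; hops seen [H0] ; pick H0
  + 152.35.4.128/25 (H6) depth=25
  Q 128.0.0.24: descend 100 ; hops seen [H0,H0] ; pick H0
  + 9.61.93.160/28 (H1) depth=28
  + 9.61.0.0/16 (H1) depth=16
  Q 133.173.98.70: descend 100 ; hops seen [H0,H0] ; pick H0
  Q 9.61.93.172: descend 00001001001111010101110110101100 ; hops seen [H0,H1,H6,H1,H2,H3] ; pick H3
  del 9.61.0.0/16 (clear depth 16)
  del 128.0.0.0/3 (clear depth 3)
  + 9.61.80.0/20 (H2) depth=20
  Q 152.35.4.160: descend 1001100000100011000001001010 ; hops seen [H0,H6,H3] ; pick H3
  Q 9.61.93.172: descend 00001001001111010101110110101100 ; hops seen [H0,H2,H1,H2,H3] ; pick H3
  + 9.61.0.0/16 (H1) depth=16
  Q 19.52.217.129: descend 000 ; hops seen [H0] ; pick H0
  Q 9.61.93.161: descend 0000100100111101010111011010 ; hops seen [H0,H1,H2,H1] ; pick H1
  Q 152.35.4.161: descend 1001100000100011000001001010 ; hops seen [H0,H6,H3] ; pick H3
  del 9.61.93.160/28 (clear depth 28)
  del 9.61.0.0/16 (clear depth 16)
  Q 152.35.4.176: descend 100110000010001100000100101 ; hops seen [H0,H6] ; pick H6
  Q 9.61.93.172: descend 00001001001111010101110110101100 ; hops seen [H0,H2,H2,H3] ; pick H3
  + 152.35.4.160/28 (H6) depth=28
  del 0.0.0.0/0 (clear depth 0)

== LOOKUPS ==
["H3","H0","H0","H0","H0","H3","H3","H3","H0","H1","H3","H6","H3"]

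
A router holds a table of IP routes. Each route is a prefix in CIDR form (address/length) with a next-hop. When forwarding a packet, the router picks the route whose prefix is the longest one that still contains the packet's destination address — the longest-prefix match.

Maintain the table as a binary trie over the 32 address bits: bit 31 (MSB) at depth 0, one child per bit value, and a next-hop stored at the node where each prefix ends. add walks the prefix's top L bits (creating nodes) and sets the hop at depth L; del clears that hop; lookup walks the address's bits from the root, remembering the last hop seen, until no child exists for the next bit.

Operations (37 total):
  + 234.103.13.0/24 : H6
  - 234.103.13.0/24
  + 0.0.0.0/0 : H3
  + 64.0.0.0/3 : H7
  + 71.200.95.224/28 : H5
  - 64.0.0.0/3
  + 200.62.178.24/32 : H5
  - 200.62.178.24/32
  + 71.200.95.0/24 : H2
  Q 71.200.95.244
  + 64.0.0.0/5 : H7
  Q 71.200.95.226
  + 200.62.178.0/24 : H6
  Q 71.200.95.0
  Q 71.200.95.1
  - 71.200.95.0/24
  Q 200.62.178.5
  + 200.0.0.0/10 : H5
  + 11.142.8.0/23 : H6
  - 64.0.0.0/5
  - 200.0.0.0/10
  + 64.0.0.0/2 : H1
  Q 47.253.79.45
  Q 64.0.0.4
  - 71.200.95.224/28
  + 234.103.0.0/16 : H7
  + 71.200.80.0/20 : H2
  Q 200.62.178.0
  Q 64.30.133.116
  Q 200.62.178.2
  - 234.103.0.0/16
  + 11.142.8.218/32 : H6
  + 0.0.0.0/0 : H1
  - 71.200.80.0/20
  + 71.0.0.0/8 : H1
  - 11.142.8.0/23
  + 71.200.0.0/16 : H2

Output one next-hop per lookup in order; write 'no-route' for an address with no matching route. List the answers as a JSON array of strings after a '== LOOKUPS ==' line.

Apply in order:
  + 234.103.13.0/24 (H6) depth=24
  del 234.103.13.0/24 (clear depth 24)
  + 0.0.0.0/0 (H3) depth=0
  + 64.0.0.0/3 (H7) depth=3
  + 71.200.95.224/28 (H5) depth=28
  del 64.0.0.0/3 (clear depth 3)
  + 200.62.178.24/32 (H5) depth=32
  del 200.62.178.24/32 (clear depth 32)
  + 71.200.95.0/24 (H2) depth=24
  Q 71.200.95.244: descend 010001111100100001011111111 ; hops seen [H3,H2] ; pick H2
  + 64.0.0.0/5 (H7) depth=5
  Q 71.200.95.226: descend 0100011111001000010111111110 ; hops seen [H3,H7,H2,H5] ; pick H5
  + 200.62.178.0/24 (H6) depth=24
  Q 71.200.95.0: descend 010001111100100001011111 ; hops seen [H3,H7,H2] ; pick H2
  Q 71.200.95.1: descend 010001111100100001011111 ; hops seen [H3,H7,H2] ; pick H2
  del 71.200.95.0/24 (clear depth 24)
  Q 200.62.178.5: descend 110010000011111010110010000 ; hops seen [H3,H6] ; pick H6
  + 200.0.0.0/10 (H5) depth=10
  + 11.142.8.0/23 (H6) depth=23
  del 64.0.0.0/5 (clear depth 5)
  del 200.0.0.0/10 (clear depth 10)
  + 64.0.0.0/2 (H1) depth=2
  Q 47.253.79.45: descend 00 ; hops seen [H3] ; pick H3
  Q 64.0.0.4: descend 01000 ; hops seen [H3,H1] ; pick H1
  del 71.200.95.224/28 (clear depth 28)
  + 234.103.0.0/16 (H7) depth=16
  + 71.200.80.0/20 (H2) depth=20
  Q 200.62.178.0: descend 110010000011111010110010000 ; hops seen [H3,H6] ; pick H6
  Q 64.30.133.116: descend 01000 ; hops seen [H3,H1] ; pick H1
  Q 200.62.178.2: descend 110010000011111010110010000 ; hops seen [H3,H6] ; pick H6
  del 234.103.0.0/16 (clear depth 16)
  + 11.142.8.218/32 (H6) depth=32
  + 0.0.0.0/0 (H1) depth=0
  del 71.200.80.0/20 (clear depth 20)
  + 71.0.0.0/8 (H1) depth=8
  del 11.142.8.0/23 (clear depth 23)
  + 71.200.0.0/16 (H2) depth=16

== LOOKUPS ==
["H2","H5","H2","H2","H6","H3","H1","H6","H1","H6"]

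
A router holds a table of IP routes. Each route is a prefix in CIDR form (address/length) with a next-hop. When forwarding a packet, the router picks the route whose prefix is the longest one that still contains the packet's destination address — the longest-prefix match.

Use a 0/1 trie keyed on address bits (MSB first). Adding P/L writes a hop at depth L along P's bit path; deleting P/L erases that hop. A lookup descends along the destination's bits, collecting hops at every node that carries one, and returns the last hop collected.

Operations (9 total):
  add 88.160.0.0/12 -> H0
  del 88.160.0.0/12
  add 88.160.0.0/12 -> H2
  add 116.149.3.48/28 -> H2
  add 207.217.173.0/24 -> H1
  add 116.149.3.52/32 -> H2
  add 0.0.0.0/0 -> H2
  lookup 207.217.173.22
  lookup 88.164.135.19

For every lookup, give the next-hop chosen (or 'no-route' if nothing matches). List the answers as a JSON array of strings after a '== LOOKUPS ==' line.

Process each operation:
  add 88.160.0.0/12 -> H0 at depth 12
  del 88.160.0.0/12 (clear depth 12)
  add 88.160.0.0/12 -> H2 at depth 12
  add 116.149.3.48/28 -> H2 at depth 28
  add 207.217.173.0/24 -> H1 at depth 24
  add 116.149.3.52/32 -> H2 at depth 32
  add 0.0.0.0/0 -> H2 at depth 0
  lookup 207.217.173.22: bits 110011111101100110101101 walk d0:H2→d1:-→d2:-→d3:-→d4:-→d5:-→d6:-→d7:-→d8:-→d9:-→d10:-→d11:-→d12:-→d13:-→d14:-→d15:-→d16:-→d17:-→d18:-→d19:-→d20:-→d21:-→d22:-→d23:-→d24:H1 -> H1
  lookup 88.164.135.19: bits 010110001010 walk d0:H2→d1:-→d2:-→d3:-→d4:-→d5:-→d6:-→d7:-→d8:-→d9:-→d10:-→d11:-→d12:H2 -> H2

== LOOKUPS ==
["H1","H2"]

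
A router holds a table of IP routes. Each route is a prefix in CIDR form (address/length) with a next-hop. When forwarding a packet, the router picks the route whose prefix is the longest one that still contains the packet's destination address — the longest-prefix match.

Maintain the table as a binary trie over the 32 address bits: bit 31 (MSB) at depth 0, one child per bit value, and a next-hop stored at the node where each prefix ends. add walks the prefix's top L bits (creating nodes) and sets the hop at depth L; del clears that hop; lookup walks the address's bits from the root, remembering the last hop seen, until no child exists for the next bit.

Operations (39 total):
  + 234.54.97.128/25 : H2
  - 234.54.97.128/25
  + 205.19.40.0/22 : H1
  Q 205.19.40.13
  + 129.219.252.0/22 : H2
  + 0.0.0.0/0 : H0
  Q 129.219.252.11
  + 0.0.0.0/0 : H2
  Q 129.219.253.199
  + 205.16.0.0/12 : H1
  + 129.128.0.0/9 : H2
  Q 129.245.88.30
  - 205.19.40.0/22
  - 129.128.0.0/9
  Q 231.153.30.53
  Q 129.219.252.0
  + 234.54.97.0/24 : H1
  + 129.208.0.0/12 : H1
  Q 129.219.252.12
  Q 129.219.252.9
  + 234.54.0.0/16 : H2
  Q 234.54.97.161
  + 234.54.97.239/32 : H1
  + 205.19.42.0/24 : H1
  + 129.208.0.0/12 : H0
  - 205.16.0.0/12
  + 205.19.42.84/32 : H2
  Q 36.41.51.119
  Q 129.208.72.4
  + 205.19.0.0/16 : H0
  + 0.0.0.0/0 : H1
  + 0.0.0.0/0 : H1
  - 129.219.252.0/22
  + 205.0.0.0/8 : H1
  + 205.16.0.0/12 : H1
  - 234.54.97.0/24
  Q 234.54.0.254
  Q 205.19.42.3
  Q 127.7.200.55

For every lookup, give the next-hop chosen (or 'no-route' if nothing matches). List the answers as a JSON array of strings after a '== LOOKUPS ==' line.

Trace:
  + 234.54.97.128/25 (H2) depth=25
  - 234.54.97.128/25 clear@25
  + 205.19.40.0/22 (H1) depth=22
  ? 205.19.40.13  path d0:-→d1:-→d2:-→d3:-→d4:-→d5:-→d6:-→d7:-→d8:-→d9:-→d10:-→d11:-→d12:-→d13:-→d14:-→d15:-→d16:-→d17:-→d18:-→d19:-→d20:-→d21:-→d22:H1  best=H1
  + 129.219.252.0/22 (H2) depth=22
  + 0.0.0.0/0 (H0) depth=0
  ? 129.219.252.11  path d0:H0→d1:-→d2:-→d3:-→d4:-→d5:-→d6:-→d7:-→d8:-→d9:-→d10:-→d11:-→d12:-→d13:-→d14:-→d15:-→d16:-→d17:-→d18:-→d19:-→d20:-→d21:-→d22:H2  best=H2
  + 0.0.0.0/0 (H2) depth=0
  ? 129.219.253.199  path d0:H2→d1:-→d2:-→d3:-→d4:-→d5:-→d6:-→d7:-→d8:-→d9:-→d10:-→d11:-→d12:-→d13:-→d14:-→d15:-→d16:-→d17:-→d18:-→d19:-→d20:-→d21:-→d22:H2  best=H2
  + 205.16.0.0/12 (H1) depth=12
  + 129.128.0.0/9 (H2) depth=9
  ? 129.245.88.30  path d0:H2→d1:-→d2:-→d3:-→d4:-→d5:-→d6:-→d7:-→d8:-→d9:H2→d10:-  best=H2
  - 205.19.40.0/22 clear@22
  - 129.128.0.0/9 clear@9
  ? 231.153.30.53  path d0:H2→d1:-→d2:-→d3:-→d4:-  best=H2
  ? 129.219.252.0  path d0:H2→d1:-→d2:-→d3:-→d4:-→d5:-→d6:-→d7:-→d8:-→d9:-→d10:-→d11:-→d12:-→d13:-→d14:-→d15:-→d16:-→d17:-→d18:-→d19:-→d20:-→d21:-→d22:H2  best=H2
  + 234.54.97.0/24 (H1) depth=24
  + 129.208.0.0/12 (H1) depth=12
  ? 129.219.252.12  path d0:H2→d1:-→d2:-→d3:-→d4:-→d5:-→d6:-→d7:-→d8:-→d9:-→d10:-→d11:-→d12:H1→d13:-→d14:-→d15:-→d16:-→d17:-→d18:-→d19:-→d20:-→d21:-→d22:H2  best=H2
  ? 129.219.252.9  path d0:H2→d1:-→d2:-→d3:-→d4:-→d5:-→d6:-→d7:-→d8:-→d9:-→d10:-→d11:-→d12:H1→d13:-→d14:-→d15:-→d16:-→d17:-→d18:-→d19:-→d20:-→d21:-→d22:H2  best=H2
  + 234.54.0.0/16 (H2) depth=16
  ? 234.54.97.161  path d0:H2→d1:-→d2:-→d3:-→d4:-→d5:-→d6:-→d7:-→d8:-→d9:-→d10:-→d11:-→d12:-→d13:-→d14:-→d15:-→d16:H2→d17:-→d18:-→d19:-→d20:-→d21:-→d22:-→d23:-→d24:H1→d25:-  best=H1
  + 234.54.97.239/32 (H1) depth=32
  + 205.19.42.0/24 (H1) depth=24
  + 129.208.0.0/12 (H0) depth=12
  - 205.16.0.0/12 clear@12
  + 205.19.42.84/32 (H2) depth=32
  ? 36.41.51.119  path d0:H2  best=H2
  ? 129.208.72.4  path d0:H2→d1:-→d2:-→d3:-→d4:-→d5:-→d6:-→d7:-→d8:-→d9:-→d10:-→d11:-→d12:H0  best=H0
  + 205.19.0.0/16 (H0) depth=16
  + 0.0.0.0/0 (H1) depth=0
  + 0.0.0.0/0 (H1) depth=0
  - 129.219.252.0/22 clear@22
  + 205.0.0.0/8 (H1) depth=8
  + 205.16.0.0/12 (H1) depth=12
  - 234.54.97.0/24 clear@24
  ? 234.54.0.254  path d0:H1→d1:-→d2:-→d3:-→d4:-→d5:-→d6:-→d7:-→d8:-→d9:-→d10:-→d11:-→d12:-→d13:-→d14:-→d15:-→d16:H2→d17:-  best=H2
  ? 205.19.42.3  path d0:H1→d1:-→d2:-→d3:-→d4:-→d5:-→d6:-→d7:-→d8:H1→d9:-→d10:-→d11:-→d12:H1→d13:-→d14:-→d15:-→d16:H0→d17:-→d18:-→d19:-→d20:-→d21:-→d22:-→d23:-→d24:H1→d25:-  best=H1
  ? 127.7.200.55  path d0:H1  best=H1

== LOOKUPS ==
["H1","H2","H2","H2","H2","H2","H2","H2","H1","H2","H0","H2","H1","H1"]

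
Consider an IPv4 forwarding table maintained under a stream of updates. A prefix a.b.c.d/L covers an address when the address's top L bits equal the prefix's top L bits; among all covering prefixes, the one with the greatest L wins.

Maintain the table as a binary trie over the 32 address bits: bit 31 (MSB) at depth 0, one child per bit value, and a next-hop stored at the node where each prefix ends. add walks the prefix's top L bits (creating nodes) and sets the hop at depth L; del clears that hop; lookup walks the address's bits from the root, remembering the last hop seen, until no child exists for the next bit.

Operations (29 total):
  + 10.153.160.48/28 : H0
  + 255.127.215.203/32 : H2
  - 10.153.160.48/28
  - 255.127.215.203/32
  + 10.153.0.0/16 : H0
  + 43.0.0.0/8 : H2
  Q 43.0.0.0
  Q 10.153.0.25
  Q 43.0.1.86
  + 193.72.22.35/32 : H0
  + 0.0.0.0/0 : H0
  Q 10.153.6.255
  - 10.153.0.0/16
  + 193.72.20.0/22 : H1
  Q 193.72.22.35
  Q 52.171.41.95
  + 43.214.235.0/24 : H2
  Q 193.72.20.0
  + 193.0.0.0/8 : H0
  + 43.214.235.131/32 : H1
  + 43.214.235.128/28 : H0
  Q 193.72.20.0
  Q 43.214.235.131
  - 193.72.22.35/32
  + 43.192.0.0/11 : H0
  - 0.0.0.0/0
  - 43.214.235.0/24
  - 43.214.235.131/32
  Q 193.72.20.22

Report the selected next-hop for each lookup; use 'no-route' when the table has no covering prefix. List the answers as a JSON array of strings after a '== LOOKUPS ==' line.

Apply in order:
  + 10.153.160.48/28 (H0) depth=28
  + 255.127.215.203/32 (H2) depth=32
  del 10.153.160.48/28 (clear depth 28)
  del 255.127.215.203/32 (clear depth 32)
  + 10.153.0.0/16 (H0) depth=16
  + 43.0.0.0/8 (H2) depth=8
  ? 43.0.0.0  path d0:-→d1:-→d2:-→d3:-→d4:-→d5:-→d6:-→d7:-→d8:H2  best=H2
  ? 10.153.0.25  path d0:-→d1:-→d2:-→d3:-→d4:-→d5:-→d6:-→d7:-→d8:-→d9:-→d10:-→d11:-→d12:-→d13:-→d14:-→d15:-→d16:H0  best=H0
  ? 43.0.1.86  path d0:-→d1:-→d2:-→d3:-→d4:-→d5:-→d6:-→d7:-→d8:H2  best=H2
  + 193.72.22.35/32 (H0) depth=32
  + 0.0.0.0/0 (H0) depth=0
  ? 10.153.6.255  path d0:H0→d1:-→d2:-→d3:-→d4:-→d5:-→d6:-→d7:-→d8:-→d9:-→d10:-→d11:-→d12:-→d13:-→d14:-→d15:-→d16:H0  best=H0
  del 10.153.0.0/16 (clear depth 16)
  + 193.72.20.0/22 (H1) depth=22
  ? 193.72.22.35  path d0:H0→d1:-→d2:-→d3:-→d4:-→d5:-→d6:-→d7:-→d8:-→d9:-→d10:-→d11:-→d12:-→d13:-→d14:-→d15:-→d16:-→d17:-→d18:-→d19:-→d20:-→d21:-→d22:H1→d23:-→d24:-→d25:-→d26:-→d27:-→d28:-→d29:-→d30:-→d31:-→d32:H0  best=H0
  ? 52.171.41.95  path d0:H0→d1:-→d2:-→d3:-  best=H0
  + 43.214.235.0/24 (H2) depth=24
  ? 193.72.20.0  path d0:H0→d1:-→d2:-→d3:-→d4:-→d5:-→d6:-→d7:-→d8:-→d9:-→d10:-→d11:-→d12:-→d13:-→d14:-→d15:-→d16:-→d17:-→d18:-→d19:-→d20:-→d21:-→d22:H1  best=H1
  + 193.0.0.0/8 (H0) depth=8
  + 43.214.235.131/32 (H1) depth=32
  + 43.214.235.128/28 (H0) depth=28
  ? 193.72.20.0  path d0:H0→d1:-→d2:-→d3:-→d4:-→d5:-→d6:-→d7:-→d8:H0→d9:-→d10:-→d11:-→d12:-→d13:-→d14:-→d15:-→d16:-→d17:-→d18:-→d19:-→d20:-→d21:-→d22:H1  best=H1
  ? 43.214.235.131  path d0:H0→d1:-→d2:-→d3:-→d4:-→d5:-→d6:-→d7:-→d8:H2→d9:-→d10:-→d11:-→d12:-→d13:-→d14:-→d15:-→d16:-→d17:-→d18:-→d19:-→d20:-→d21:-→d22:-→d23:-→d24:H2→d25:-→d26:-→d27:-→d28:H0→d29:-→d30:-→d31:-→d32:H1  best=H1
  del 193.72.22.35/32 (clear depth 32)
  + 43.192.0.0/11 (H0) depth=11
  del 0.0.0.0/0 (clear depth 0)
  del 43.214.235.0/24 (clear depth 24)
  del 43.214.235.131/32 (clear depth 32)
  ? 193.72.20.22  path d0:-→d1:-→d2:-→d3:-→d4:-→d5:-→d6:-→d7:-→d8:H0→d9:-→d10:-→d11:-→d12:-→d13:-→d14:-→d15:-→d16:-→d17:-→d18:-→d19:-→d20:-→d21:-→d22:H1  best=H1

== LOOKUPS ==
["H2","H0","H2","H0","H0","H0","H1","H1","H1","H1"]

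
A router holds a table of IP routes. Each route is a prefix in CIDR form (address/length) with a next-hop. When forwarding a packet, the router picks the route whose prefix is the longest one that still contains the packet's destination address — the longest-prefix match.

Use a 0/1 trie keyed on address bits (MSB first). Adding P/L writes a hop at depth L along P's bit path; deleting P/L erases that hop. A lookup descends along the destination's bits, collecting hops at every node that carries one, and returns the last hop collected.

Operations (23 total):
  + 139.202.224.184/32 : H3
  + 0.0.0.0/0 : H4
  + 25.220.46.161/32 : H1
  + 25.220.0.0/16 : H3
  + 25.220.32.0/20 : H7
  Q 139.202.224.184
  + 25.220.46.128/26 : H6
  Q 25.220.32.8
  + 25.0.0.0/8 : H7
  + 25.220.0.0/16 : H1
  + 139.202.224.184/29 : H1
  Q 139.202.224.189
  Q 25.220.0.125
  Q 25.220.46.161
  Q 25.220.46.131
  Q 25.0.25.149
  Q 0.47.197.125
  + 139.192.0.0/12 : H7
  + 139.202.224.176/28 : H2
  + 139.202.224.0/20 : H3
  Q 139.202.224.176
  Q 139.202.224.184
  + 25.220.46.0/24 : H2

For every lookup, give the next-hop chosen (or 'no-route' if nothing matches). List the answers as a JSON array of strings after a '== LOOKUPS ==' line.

Apply in order:
  + 139.202.224.184/32 (H3) depth=32
  + 0.0.0.0/0 (H4) depth=0
  + 25.220.46.161/32 (H1) depth=32
  + 25.220.0.0/16 (H3) depth=16
  + 25.220.32.0/20 (H7) depth=20
  ? 139.202.224.184  path d0:H4→d1:-→d2:-→d3:-→d4:-→d5:-→d6:-→d7:-→d8:-→d9:-→d10:-→d11:-→d12:-→d13:-→d14:-→d15:-→d16:-→d17:-→d18:-→d19:-→d20:-→d21:-→d22:-→d23:-→d24:-→d25:-→d26:-→d27:-→d28:-→d29:-→d30:-→d31:-→d32:H3  best=H3
  + 25.220.46.128/26 (H6) depth=26
  ? 25.220.32.8  path d0:H4→d1:-→d2:-→d3:-→d4:-→d5:-→d6:-→d7:-→d8:-→d9:-→d10:-→d11:-→d12:-→d13:-→d14:-→d15:-→d16:H3→d17:-→d18:-→d19:-→d20:H7  best=H7
  + 25.0.0.0/8 (H7) depth=8
  + 25.220.0.0/16 (H1) depth=16
  + 139.202.224.184/29 (H1) depth=29
  ? 139.202.224.189  path d0:H4→d1:-→d2:-→d3:-→d4:-→d5:-→d6:-→d7:-→d8:-→d9:-→d10:-→d11:-→d12:-→d13:-→d14:-→d15:-→d16:-→d17:-→d18:-→d19:-→d20:-→d21:-→d22:-→d23:-→d24:-→d25:-→d26:-→d27:-→d28:-→d29:H1  best=H1
  ? 25.220.0.125  path d0:H4→d1:-→d2:-→d3:-→d4:-→d5:-→d6:-→d7:-→d8:H7→d9:-→d10:-→d11:-→d12:-→d13:-→d14:-→d15:-→d16:H1→d17:-→d18:-  best=H1
  ? 25.220.46.161  path d0:H4→d1:-→d2:-→d3:-→d4:-→d5:-→d6:-→d7:-→d8:H7→d9:-→d10:-→d11:-→d12:-→d13:-→d14:-→d15:-→d16:H1→d17:-→d18:-→d19:-→d20:H7→d21:-→d22:-→d23:-→d24:-→d25:-→d26:H6→d27:-→d28:-→d29:-→d30:-→d31:-→d32:H1  best=H1
  ? 25.220.46.131  path d0:H4→d1:-→d2:-→d3:-→d4:-→d5:-→d6:-→d7:-→d8:H7→d9:-→d10:-→d11:-→d12:-→d13:-→d14:-→d15:-→d16:H1→d17:-→d18:-→d19:-→d20:H7→d21:-→d22:-→d23:-→d24:-→d25:-→d26:H6  best=H6
  ? 25.0.25.149  path d0:H4→d1:-→d2:-→d3:-→d4:-→d5:-→d6:-→d7:-→d8:H7  best=H7
  ? 0.47.197.125  path d0:H4→d1:-→d2:-→d3:-  best=H4
  + 139.192.0.0/12 (H7) depth=12
  + 139.202.224.176/28 (H2) depth=28
  + 139.202.224.0/20 (H3) depth=20
  ? 139.202.224.176  path d0:H4→d1:-→d2:-→d3:-→d4:-→d5:-→d6:-→d7:-→d8:-→d9:-→d10:-→d11:-→d12:H7→d13:-→d14:-→d15:-→d16:-→d17:-→d18:-→d19:-→d20:H3→d21:-→d22:-→d23:-→d24:-→d25:-→d26:-→d27:-→d28:H2  best=H2
  ? 139.202.224.184  path d0:H4→d1:-→d2:-→d3:-→d4:-→d5:-→d6:-→d7:-→d8:-→d9:-→d10:-→d11:-→d12:H7→d13:-→d14:-→d15:-→d16:-→d17:-→d18:-→d19:-→d20:H3→d21:-→d22:-→d23:-→d24:-→d25:-→d26:-→d27:-→d28:H2→d29:H1→d30:-→d31:-→d32:H3  best=H3
  + 25.220.46.0/24 (H2) depth=24

== LOOKUPS ==
["H3","H7","H1","H1","H1","H6","H7","H4","H2","H3"]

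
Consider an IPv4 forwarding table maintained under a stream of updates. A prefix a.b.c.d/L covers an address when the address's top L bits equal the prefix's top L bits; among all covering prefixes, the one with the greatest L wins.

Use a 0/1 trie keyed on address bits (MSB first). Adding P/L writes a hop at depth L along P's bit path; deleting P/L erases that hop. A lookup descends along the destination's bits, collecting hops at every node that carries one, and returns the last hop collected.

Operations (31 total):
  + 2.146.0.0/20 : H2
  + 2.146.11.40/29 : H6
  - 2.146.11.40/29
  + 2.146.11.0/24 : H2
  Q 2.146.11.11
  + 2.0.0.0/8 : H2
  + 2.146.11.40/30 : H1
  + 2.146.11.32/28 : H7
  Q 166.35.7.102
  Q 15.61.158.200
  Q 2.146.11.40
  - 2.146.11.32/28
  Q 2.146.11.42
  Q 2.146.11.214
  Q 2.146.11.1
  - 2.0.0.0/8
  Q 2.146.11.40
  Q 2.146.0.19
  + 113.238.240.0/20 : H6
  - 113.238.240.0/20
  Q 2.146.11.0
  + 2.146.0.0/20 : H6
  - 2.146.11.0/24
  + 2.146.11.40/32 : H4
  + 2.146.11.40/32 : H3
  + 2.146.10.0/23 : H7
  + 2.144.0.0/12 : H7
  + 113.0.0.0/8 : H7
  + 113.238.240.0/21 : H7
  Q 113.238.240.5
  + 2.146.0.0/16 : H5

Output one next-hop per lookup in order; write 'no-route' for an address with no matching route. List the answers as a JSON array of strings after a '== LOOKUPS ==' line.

Trace:
  + 2.146.0.0/20 (H2) depth=20
  + 2.146.11.40/29 (H6) depth=29
  del 2.146.11.40/29 (clear depth 29)
  + 2.146.11.0/24 (H2) depth=24
  ? 2.146.11.11  path d0:-→d1:-→d2:-→d3:-→d4:-→d5:-→d6:-→d7:-→d8:-→d9:-→d10:-→d11:-→d12:-→d13:-→d14:-→d15:-→d16:-→d17:-→d18:-→d19:-→d20:H2→d21:-→d22:-→d23:-→d24:H2→d25:-→d26:-  best=H2
  + 2.0.0.0/8 (H2) depth=8
  + 2.146.11.40/30 (H1) depth=30
  + 2.146.11.32/28 (H7) depth=28
  ? 166.35.7.102  path d0:-  best=no-route
  ? 15.61.158.200  path d0:-→d1:-→d2:-→d3:-→d4:-  best=no-route
  ? 2.146.11.40  path d0:-→d1:-→d2:-→d3:-→d4:-→d5:-→d6:-→d7:-→d8:H2→d9:-→d10:-→d11:-→d12:-→d13:-→d14:-→d15:-→d16:-→d17:-→d18:-→d19:-→d20:H2→d21:-→d22:-→d23:-→d24:H2→d25:-→d26:-→d27:-→d28:H7→d29:-→d30:H1  best=H1
  del 2.146.11.32/28 (clear depth 28)
  ? 2.146.11.42  path d0:-→d1:-→d2:-→d3:-→d4:-→d5:-→d6:-→d7:-→d8:H2→d9:-→d10:-→d11:-→d12:-→d13:-→d14:-→d15:-→d16:-→d17:-→d18:-→d19:-→d20:H2→d21:-→d22:-→d23:-→d24:H2→d25:-→d26:-→d27:-→d28:-→d29:-→d30:H1  best=H1
  ? 2.146.11.214  path d0:-→d1:-→d2:-→d3:-→d4:-→d5:-→d6:-→d7:-→d8:H2→d9:-→d10:-→d11:-→d12:-→d13:-→d14:-→d15:-→d16:-→d17:-→d18:-→d19:-→d20:H2→d21:-→d22:-→d23:-→d24:H2  best=H2
  ? 2.146.11.1  path d0:-→d1:-→d2:-→d3:-→d4:-→d5:-→d6:-→d7:-→d8:H2→d9:-→d10:-→d11:-→d12:-→d13:-→d14:-→d15:-→d16:-→d17:-→d18:-→d19:-→d20:H2→d21:-→d22:-→d23:-→d24:H2→d25:-→d26:-  best=H2
  del 2.0.0.0/8 (clear depth 8)
  ? 2.146.11.40  path d0:-→d1:-→d2:-→d3:-→d4:-→d5:-→d6:-→d7:-→d8:-→d9:-→d10:-→d11:-→d12:-→d13:-→d14:-→d15:-→d16:-→d17:-→d18:-→d19:-→d20:H2→d21:-→d22:-→d23:-→d24:H2→d25:-→d26:-→d27:-→d28:-→d29:-→d30:H1  best=H1
  ? 2.146.0.19  path d0:-→d1:-→d2:-→d3:-→d4:-→d5:-→d6:-→d7:-→d8:-→d9:-→d10:-→d11:-→d12:-→d13:-→d14:-→d15:-→d16:-→d17:-→d18:-→d19:-→d20:H2  best=H2
  + 113.238.240.0/20 (H6) depth=20
  del 113.238.240.0/20 (clear depth 20)
  ? 2.146.11.0  path d0:-→d1:-→d2:-→d3:-→d4:-→d5:-→d6:-→d7:-→d8:-→d9:-→d10:-→d11:-→d12:-→d13:-→d14:-→d15:-→d16:-→d17:-→d18:-→d19:-→d20:H2→d21:-→d22:-→d23:-→d24:H2→d25:-→d26:-  best=H2
  + 2.146.0.0/20 (H6) depth=20
  del 2.146.11.0/24 (clear depth 24)
  + 2.146.11.40/32 (H4) depth=32
  + 2.146.11.40/32 (H3) depth=32
  + 2.146.10.0/23 (H7) depth=23
  + 2.144.0.0/12 (H7) depth=12
  + 113.0.0.0/8 (H7) depth=8
  + 113.238.240.0/21 (H7) depth=21
  ? 113.238.240.5  path d0:-→d1:-→d2:-→d3:-→d4:-→d5:-→d6:-→d7:-→d8:H7→d9:-→d10:-→d11:-→d12:-→d13:-→d14:-→d15:-→d16:-→d17:-→d18:-→d19:-→d20:-→d21:H7  best=H7
  + 2.146.0.0/16 (H5) depth=16

== LOOKUPS ==
["H2","no-route","no-route","H1","H1","H2","H2","H1","H2","H2","H7"]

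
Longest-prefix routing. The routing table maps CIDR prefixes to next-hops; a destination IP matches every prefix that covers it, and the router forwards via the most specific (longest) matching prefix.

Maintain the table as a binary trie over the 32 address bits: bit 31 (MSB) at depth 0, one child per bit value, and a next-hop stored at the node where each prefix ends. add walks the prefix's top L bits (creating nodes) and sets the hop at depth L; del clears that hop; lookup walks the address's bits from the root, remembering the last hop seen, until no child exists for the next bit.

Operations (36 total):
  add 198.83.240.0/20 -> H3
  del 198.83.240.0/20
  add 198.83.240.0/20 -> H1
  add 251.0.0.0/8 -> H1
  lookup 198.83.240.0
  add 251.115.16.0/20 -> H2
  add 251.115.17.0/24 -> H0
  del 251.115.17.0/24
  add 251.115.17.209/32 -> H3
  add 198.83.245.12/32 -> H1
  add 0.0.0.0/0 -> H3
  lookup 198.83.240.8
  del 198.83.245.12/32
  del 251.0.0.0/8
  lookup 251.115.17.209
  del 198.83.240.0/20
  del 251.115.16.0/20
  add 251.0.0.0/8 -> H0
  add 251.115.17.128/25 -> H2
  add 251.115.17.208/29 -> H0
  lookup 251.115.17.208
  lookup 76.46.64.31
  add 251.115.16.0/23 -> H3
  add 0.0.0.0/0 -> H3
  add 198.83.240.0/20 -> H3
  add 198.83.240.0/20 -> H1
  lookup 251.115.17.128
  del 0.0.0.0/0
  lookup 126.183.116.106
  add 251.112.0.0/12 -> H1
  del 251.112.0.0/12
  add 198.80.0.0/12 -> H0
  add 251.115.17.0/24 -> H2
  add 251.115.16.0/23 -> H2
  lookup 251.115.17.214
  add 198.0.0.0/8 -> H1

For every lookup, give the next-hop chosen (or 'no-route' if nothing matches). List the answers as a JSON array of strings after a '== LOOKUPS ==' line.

Trace:
  + 198.83.240.0/20 (H3) depth=20
  del 198.83.240.0/20 (clear depth 20)
  + 198.83.240.0/20 (H1) depth=20
  + 251.0.0.0/8 (H1) depth=8
  lookup 198.83.240.0: bits 11000110010100111111 walk d0:-→d1:-→d2:-→d3:-→d4:-→d5:-→d6:-→d7:-→d8:-→d9:-→d10:-→d11:-→d12:-→d13:-→d14:-→d15:-→d16:-→d17:-→d18:-→d19:-→d20:H1 -> H1
  + 251.115.16.0/20 (H2) depth=20
  + 251.115.17.0/24 (H0) depth=24
  del 251.115.17.0/24 (clear depth 24)
  + 251.115.17.209/32 (H3) depth=32
  + 198.83.245.12/32 (H1) depth=32
  + 0.0.0.0/0 (H3) depth=0
  lookup 198.83.240.8: bits 110001100101001111110 walk d0:H3→d1:-→d2:-→d3:-→d4:-→d5:-→d6:-→d7:-→d8:-→d9:-→d10:-→d11:-→d12:-→d13:-→d14:-→d15:-→d16:-→d17:-→d18:-→d19:-→d20:H1→d21:- -> H1
  del 198.83.245.12/32 (clear depth 32)
  del 251.0.0.0/8 (clear depth 8)
  lookup 251.115.17.209: bits 11111011011100110001000111010001 walk d0:H3→d1:-→d2:-→d3:-→d4:-→d5:-→d6:-→d7:-→d8:-→d9:-→d10:-→d11:-→d12:-→d13:-→d14:-→d15:-→d16:-→d17:-→d18:-→d19:-→d20:H2→d21:-→d22:-→d23:-→d24:-→d25:-→d26:-→d27:-→d28:-→d29:-→d30:-→d31:-→d32:H3 -> H3
  del 198.83.240.0/20 (clear depth 20)
  del 251.115.16.0/20 (clear depth 20)
  + 251.0.0.0/8 (H0) depth=8
  + 251.115.17.128/25 (H2) depth=25
  + 251.115.17.208/29 (H0) depth=29
  lookup 251.115.17.208: bits 1111101101110011000100011101000 walk d0:H3→d1:-→d2:-→d3:-→d4:-→d5:-→d6:-→d7:-→d8:H0→d9:-→d10:-→d11:-→d12:-→d13:-→d14:-→d15:-→d16:-→d17:-→d18:-→d19:-→d20:-→d21:-→d22:-→d23:-→d24:-→d25:H2→d26:-→d27:-→d28:-→d29:H0→d30:-→d31:- -> H0
  lookup 76.46.64.31: bits ε walk d0:H3 -> H3
  + 251.115.16.0/23 (H3) depth=23
  + 0.0.0.0/0 (H3) depth=0
  + 198.83.240.0/20 (H3) depth=20
  + 198.83.240.0/20 (H1) depth=20
  lookup 251.115.17.128: bits 1111101101110011000100011 walk d0:H3→d1:-→d2:-→d3:-→d4:-→d5:-→d6:-→d7:-→d8:H0→d9:-→d10:-→d11:-→d12:-→d13:-→d14:-→d15:-→d16:-→d17:-→d18:-→d19:-→d20:-→d21:-→d22:-→d23:H3→d24:-→d25:H2 -> H2
  del 0.0.0.0/0 (clear depth 0)
  lookup 126.183.116.106: bits ε walk d0:- -> no-route
  + 251.112.0.0/12 (H1) depth=12
  del 251.112.0.0/12 (clear depth 12)
  + 198.80.0.0/12 (H0) depth=12
  + 251.115.17.0/24 (H2) depth=24
  + 251.115.16.0/23 (H2) depth=23
  lookup 251.115.17.214: bits 11111011011100110001000111010 walk d0:-→d1:-→d2:-→d3:-→d4:-→d5:-→d6:-→d7:-→d8:H0→d9:-→d10:-→d11:-→d12:-→d13:-→d14:-→d15:-→d16:-→d17:-→d18:-→d19:-→d20:-→d21:-→d22:-→d23:H2→d24:H2→d25:H2→d26:-→d27:-→d28:-→d29:H0 -> H0
  + 198.0.0.0/8 (H1) depth=8

== LOOKUPS ==
["H1","H1","H3","H0","H3","H2","no-route","H0"]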